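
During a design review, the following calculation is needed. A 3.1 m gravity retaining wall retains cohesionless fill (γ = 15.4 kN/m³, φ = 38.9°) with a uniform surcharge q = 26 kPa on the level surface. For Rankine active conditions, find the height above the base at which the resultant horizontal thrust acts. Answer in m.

1.30 m

K_a = 0.2285.
Triangular part P₁ = ½K_aγH² = 16.91 at H/3 = 1.033 m; rectangular part P₂ = K_a q H = 18.42 at H/2 = 1.550 m.
ȳ = (P₁·1.033 + P₂·1.550)/(P₁+P₂) = 1.303 m.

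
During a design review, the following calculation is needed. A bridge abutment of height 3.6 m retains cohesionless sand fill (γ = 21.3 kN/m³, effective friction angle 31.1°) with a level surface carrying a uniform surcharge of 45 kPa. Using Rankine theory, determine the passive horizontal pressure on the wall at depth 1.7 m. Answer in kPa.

255 kPa

K_p = (1 + sin φ)/(1 − sin φ) = 3.137.
σ_v = γz + q = 21.3 × 1.7 + 45 = 81.21 kPa.
σ_h = K_p σ_v = 3.137 × 81.21 = 254.7 kPa.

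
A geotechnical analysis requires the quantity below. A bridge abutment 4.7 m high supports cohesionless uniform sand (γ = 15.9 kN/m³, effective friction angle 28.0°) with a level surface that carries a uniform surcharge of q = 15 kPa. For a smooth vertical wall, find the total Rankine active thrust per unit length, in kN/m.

88.9 kN/m

K_a = tan²(45° − φ/2) = 0.3610.
Soil triangle: ½ K_a γ H² = 0.5×0.3610×15.9×4.7² = 63.40 kN/m.
Surcharge rectangle: K_a q H = 0.3610×15×4.7 = 25.45 kN/m.
Total = 63.40 + 25.45 = 88.86 kN/m.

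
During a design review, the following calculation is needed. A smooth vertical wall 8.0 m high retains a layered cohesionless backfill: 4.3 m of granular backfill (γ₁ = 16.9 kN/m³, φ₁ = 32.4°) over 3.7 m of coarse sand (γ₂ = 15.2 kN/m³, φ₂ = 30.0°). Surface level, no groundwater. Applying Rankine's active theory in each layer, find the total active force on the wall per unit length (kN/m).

172 kN/m

K_a1 = tan²(45°−32.4°/2) = 0.3022; K_a2 = tan²(45°−30.0°/2) = 0.3333.
Layer 1: σ at base = K_a1 γ₁ h₁ = 21.96 kPa; P₁ = ½×21.96×4.3 = 47.22.
Layer 2: σ_v at top = γ₁h₁ = 72.67; σ_h top = K_a2×72.67 = 24.22; σ_h base = K_a2×(72.67+15.2×3.7) = 42.97.
P₂ = ½(24.22+42.97)×3.7 = 124.3. Total P_a = 47.22+124.3 = 171.5 kN/m.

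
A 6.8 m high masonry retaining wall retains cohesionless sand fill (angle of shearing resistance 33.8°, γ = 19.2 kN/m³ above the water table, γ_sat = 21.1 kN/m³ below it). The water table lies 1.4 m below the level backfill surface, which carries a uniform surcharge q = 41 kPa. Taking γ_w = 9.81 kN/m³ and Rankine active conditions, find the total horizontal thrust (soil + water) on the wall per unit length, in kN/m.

K_a = tan²(45° − φ/2) = 0.2851.
γ' = 21.1 − 9.81 = 11.29 kN/m³. h₂ = H − d_w = 5.4 m.
σ'_h: at surface K_a·q = 11.69; at WT K_a(q+γd_w) = 19.35; at base K_a(q+γd_w+γ'h₂) = 36.73 kPa.
P₁ = ½(11.69+19.35)×1.4 = 21.73; P₂ = ½(19.35+36.73)×5.4 = 151.4; P_w = ½γ_w h₂² = 143.0.
Total = 21.73+151.4+143.0 = 316.2 kN/m.

316 kN/m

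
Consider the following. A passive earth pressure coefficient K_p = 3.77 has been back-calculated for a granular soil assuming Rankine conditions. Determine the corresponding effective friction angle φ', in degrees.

35.5°

K_p = (1+sin φ)/(1−sin φ) ⇒ sin φ = (K_p − 1)/(K_p + 1) = 0.5807.
φ = arcsin(0.5807) = 35.50°.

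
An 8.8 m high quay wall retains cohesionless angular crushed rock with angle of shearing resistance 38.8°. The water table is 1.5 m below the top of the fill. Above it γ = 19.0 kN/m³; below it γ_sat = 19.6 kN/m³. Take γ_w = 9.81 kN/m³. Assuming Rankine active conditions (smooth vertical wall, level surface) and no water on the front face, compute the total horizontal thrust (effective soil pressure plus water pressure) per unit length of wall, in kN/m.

K_a = tan²(45° − φ/2) = 0.2296.
γ' = 19.6 − 9.81 = 9.790 kN/m³. Depth below WT = 7.3 m.
σ'_h at WT = K_a γ d_w = 6.542 kPa; at base = 6.542 + K_a γ' × 7.3 = 22.95 kPa.
P₁ (0–1.5 m) = ½×6.542×1.5 = 4.907. P₂ (1.5–8.8 m) = ½(6.542+22.95)×7.3 = 107.6.
P_w = ½ γ_w h₂² = 0.5×9.81×7.3² = 261.4. Total = 4.907+107.6+261.4 = 373.9 kN/m.

374 kN/m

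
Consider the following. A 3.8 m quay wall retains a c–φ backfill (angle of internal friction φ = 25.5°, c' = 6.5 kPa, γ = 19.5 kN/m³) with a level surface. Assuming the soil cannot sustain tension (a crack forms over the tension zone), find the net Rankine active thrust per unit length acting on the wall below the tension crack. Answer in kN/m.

29.2 kN/m

K_a = 0.3981; √K_a = 0.6310.
Tension-crack depth z_c = 2c/(γ√K_a) = 2×6.5/(19.5×0.6310) = 1.057 m.
σ_a at base = K_a γ H − 2c√K_a = 0.3981×19.5×3.8 − 2×6.5×0.6310 = 21.30 kPa.
P_a = ½ × 21.30 × (H − z_c) = 0.5×21.30×2.743 = 29.21 kN/m.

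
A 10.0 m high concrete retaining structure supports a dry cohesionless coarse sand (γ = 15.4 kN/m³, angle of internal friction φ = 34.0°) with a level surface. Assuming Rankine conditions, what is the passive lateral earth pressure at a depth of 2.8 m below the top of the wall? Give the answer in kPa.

153 kPa

K_p = (1 + sin φ)/(1 − sin φ) = 3.537.
σ_h = K_p γ z = 3.537 × 15.4 × 2.8 = 152.5 kPa.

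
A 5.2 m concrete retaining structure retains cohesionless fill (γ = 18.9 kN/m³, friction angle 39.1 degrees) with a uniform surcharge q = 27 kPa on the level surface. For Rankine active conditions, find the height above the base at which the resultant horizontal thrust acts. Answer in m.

K_a = 0.2265.
Triangular part P₁ = ½K_aγH² = 57.87 at H/3 = 1.733 m; rectangular part P₂ = K_a q H = 31.80 at H/2 = 2.600 m.
ȳ = (P₁·1.733 + P₂·2.600)/(P₁+P₂) = 2.041 m.

2.04 m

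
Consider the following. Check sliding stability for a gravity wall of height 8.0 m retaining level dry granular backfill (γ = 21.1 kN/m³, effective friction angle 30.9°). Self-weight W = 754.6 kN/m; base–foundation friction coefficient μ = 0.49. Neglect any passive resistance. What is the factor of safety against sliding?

K_a = tan²(45° − 30.9°/2) = 0.3214.
P_a = ½K_aγH² = 0.5×0.3214×21.1×8.0² = 217.0 kN/m, acting at H/3 = 2.667 m above the base.
FS_sliding = μW / P_a = 0.49×754.6 / 217.0 = 1.704.

1.70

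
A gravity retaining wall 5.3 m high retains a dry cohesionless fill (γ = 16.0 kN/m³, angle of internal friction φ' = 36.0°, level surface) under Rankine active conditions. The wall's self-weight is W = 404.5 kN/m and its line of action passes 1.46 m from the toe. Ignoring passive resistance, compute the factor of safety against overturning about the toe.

K_a = tan²(45° − 36.0°/2) = 0.2596.
P_a = ½K_aγH² = 0.5×0.2596×16.0×5.3² = 58.34 kN/m, acting at H/3 = 1.767 m above the base.
Overturning moment M_o = P_a × H/3 = 58.34 × 1.767 = 103.1.
Resisting moment M_r = W × 1.46 = 404.5 × 1.46 = 590.6.
FS_overturning = M_r/M_o = 590.6/103.1 = 5.730.

5.73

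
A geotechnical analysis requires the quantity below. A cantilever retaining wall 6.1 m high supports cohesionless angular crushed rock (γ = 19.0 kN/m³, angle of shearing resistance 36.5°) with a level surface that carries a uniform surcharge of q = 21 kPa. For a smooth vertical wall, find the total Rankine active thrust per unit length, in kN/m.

K_a = tan²(45° − φ/2) = 0.2541.
Soil triangle: ½ K_a γ H² = 0.5×0.2541×19.0×6.1² = 89.81 kN/m.
Surcharge rectangle: K_a q H = 0.2541×21×6.1 = 32.54 kN/m.
Total = 89.81 + 32.54 = 122.4 kN/m.

122 kN/m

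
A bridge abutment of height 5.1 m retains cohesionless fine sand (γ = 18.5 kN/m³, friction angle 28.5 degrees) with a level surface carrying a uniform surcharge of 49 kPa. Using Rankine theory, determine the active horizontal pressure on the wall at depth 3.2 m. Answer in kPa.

38.3 kPa

K_a = (1 − sin φ)/(1 + sin φ) = 0.3540.
σ_v = γz + q = 18.5 × 3.2 + 49 = 108.2 kPa.
σ_h = K_a σ_v = 0.3540 × 108.2 = 38.30 kPa.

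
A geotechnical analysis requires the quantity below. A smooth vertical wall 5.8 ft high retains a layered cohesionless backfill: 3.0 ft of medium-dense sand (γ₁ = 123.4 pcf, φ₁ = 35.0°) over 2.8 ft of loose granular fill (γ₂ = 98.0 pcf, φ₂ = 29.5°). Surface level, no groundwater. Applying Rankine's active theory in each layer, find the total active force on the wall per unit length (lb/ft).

634 lb/ft

K_a1 = tan²(45°−35.0°/2) = 0.2710; K_a2 = tan²(45°−29.5°/2) = 0.3401.
Layer 1: σ at base = K_a1 γ₁ h₁ = 100.3 psf; P₁ = ½×100.3×3.0 = 150.5.
Layer 2: σ_v at top = γ₁h₁ = 370.2; σ_h top = K_a2×370.2 = 125.9; σ_h base = K_a2×(370.2+98.0×2.8) = 219.2.
P₂ = ½(125.9+219.2)×2.8 = 483.2. Total P_a = 150.5+483.2 = 633.7 lb/ft.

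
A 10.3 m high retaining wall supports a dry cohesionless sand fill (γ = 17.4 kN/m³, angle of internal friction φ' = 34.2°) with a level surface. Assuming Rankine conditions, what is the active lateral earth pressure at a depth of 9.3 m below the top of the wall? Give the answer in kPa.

K_a = (1 − sin φ)/(1 + sin φ) = 0.2803.
σ_h = K_a γ z = 0.2803 × 17.4 × 9.3 = 45.36 kPa.

45.4 kPa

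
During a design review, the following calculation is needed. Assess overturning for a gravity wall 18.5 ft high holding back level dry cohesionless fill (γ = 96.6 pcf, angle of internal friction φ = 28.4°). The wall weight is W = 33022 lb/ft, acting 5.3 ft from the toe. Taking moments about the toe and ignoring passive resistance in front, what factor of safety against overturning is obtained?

4.83

K_a = tan²(45° − 28.4°/2) = 0.3554.
P_a = ½K_aγH² = 0.5×0.3554×96.6×18.5² = 5874 lb/ft, acting at H/3 = 6.167 ft above the base.
Overturning moment M_o = P_a × H/3 = 5874 × 6.167 = 36220.
Resisting moment M_r = W × 5.3 = 33022 × 5.3 = 175000.
FS_overturning = M_r/M_o = 175000/36220 = 4.831.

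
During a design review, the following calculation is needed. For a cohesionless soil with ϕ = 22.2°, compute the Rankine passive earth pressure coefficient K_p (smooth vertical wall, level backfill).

2.21

K_p = (1 + sin φ)/(1 − sin φ) = tan²(45° + 22.2°/2) = 2.215.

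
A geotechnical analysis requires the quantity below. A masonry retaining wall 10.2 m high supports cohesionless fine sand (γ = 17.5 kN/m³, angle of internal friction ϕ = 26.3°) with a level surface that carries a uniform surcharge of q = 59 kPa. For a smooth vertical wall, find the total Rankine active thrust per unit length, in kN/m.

K_a = tan²(45° − φ/2) = 0.3859.
Soil triangle: ½ K_a γ H² = 0.5×0.3859×17.5×10.2² = 351.3 kN/m.
Surcharge rectangle: K_a q H = 0.3859×59×10.2 = 232.3 kN/m.
Total = 351.3 + 232.3 = 583.6 kN/m.

584 kN/m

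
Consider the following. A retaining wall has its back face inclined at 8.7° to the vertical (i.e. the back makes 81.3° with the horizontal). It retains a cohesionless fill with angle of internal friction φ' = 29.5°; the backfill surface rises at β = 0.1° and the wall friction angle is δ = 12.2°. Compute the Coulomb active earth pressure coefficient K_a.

0.377

K_a = sin²(α+φ) / [sin²α · sin(α−δ) · (1 + √{sin(φ+δ)sin(φ−β) / (sin(α−δ)sin(α+β))})²].
With α = 81.3°, φ = 29.5°, δ = 12.2°, β = 0.1°: K_a = 0.3765.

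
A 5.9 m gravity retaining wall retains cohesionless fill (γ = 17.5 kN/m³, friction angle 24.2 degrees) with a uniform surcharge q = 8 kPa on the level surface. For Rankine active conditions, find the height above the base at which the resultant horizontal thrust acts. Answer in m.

2.10 m

K_a = 0.4185.
Triangular part P₁ = ½K_aγH² = 127.5 at H/3 = 1.967 m; rectangular part P₂ = K_a q H = 19.75 at H/2 = 2.950 m.
ȳ = (P₁·1.967 + P₂·2.950)/(P₁+P₂) = 2.099 m.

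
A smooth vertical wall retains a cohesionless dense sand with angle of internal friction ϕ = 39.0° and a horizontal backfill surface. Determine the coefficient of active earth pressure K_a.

0.228

K_a = tan²(45° − φ/2) = tan²(25.50°) = 0.2275.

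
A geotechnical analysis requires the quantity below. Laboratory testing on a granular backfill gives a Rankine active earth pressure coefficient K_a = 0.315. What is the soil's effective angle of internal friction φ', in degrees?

31.4°

K_a = tan²(45° − φ/2) ⇒ 45° − φ/2 = arctan(√0.315) = 29.30°.
φ = 2(45° − 29.30°) = 31.39°.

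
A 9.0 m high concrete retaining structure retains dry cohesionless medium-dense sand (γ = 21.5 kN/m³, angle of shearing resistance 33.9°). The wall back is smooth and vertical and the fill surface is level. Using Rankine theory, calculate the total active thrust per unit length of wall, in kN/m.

K_a = tan²(45° − φ/2) = 0.2839.
P_a = ½ K_a γ H² = 0.5 × 0.2839 × 21.5 × 9.0² = 247.2 kN/m.

247 kN/m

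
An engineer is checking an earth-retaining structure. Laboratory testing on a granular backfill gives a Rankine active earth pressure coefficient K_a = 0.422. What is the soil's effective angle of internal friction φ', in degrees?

24.0°

K_a = tan²(45° − φ/2) ⇒ 45° − φ/2 = arctan(√0.422) = 33.01°.
φ = 2(45° − 33.01°) = 23.98°.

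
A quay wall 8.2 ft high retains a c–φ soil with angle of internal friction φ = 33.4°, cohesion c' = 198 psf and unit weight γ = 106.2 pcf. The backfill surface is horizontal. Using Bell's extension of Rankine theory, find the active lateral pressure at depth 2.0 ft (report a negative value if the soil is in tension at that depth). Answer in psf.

K_a = (1 − sin φ)/(1 + sin φ) = 0.2899.
σ_a = K_a γ z − 2c√K_a = 0.2899×106.2×2.0 − 2×198×0.5384 = -151.6 psf.

-152 psf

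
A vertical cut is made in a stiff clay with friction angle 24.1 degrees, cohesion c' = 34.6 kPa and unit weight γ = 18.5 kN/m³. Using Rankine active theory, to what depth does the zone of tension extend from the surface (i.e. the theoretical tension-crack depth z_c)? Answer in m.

5.77 m

K_a = tan²(45° − 24.1°/2) = 0.4201; √K_a = 0.6482.
The active pressure is zero where K_a γ z = 2c√K_a, so z_c = 2c/(γ√K_a) = 2×34.6/(18.5×0.6482) = 5.771 m.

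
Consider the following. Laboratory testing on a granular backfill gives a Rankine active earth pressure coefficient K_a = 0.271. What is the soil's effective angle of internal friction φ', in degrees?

K_a = tan²(45° − φ/2) ⇒ 45° − φ/2 = arctan(√0.271) = 27.50°.
φ = 2(45° − 27.50°) = 35.00°.

35.0°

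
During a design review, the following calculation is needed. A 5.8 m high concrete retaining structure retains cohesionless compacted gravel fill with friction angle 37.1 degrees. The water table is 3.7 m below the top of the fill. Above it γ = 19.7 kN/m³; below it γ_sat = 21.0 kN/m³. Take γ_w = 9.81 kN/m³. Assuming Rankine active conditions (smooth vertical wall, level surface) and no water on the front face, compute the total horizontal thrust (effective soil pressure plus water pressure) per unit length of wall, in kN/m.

K_a = tan²(45° − φ/2) = 0.2475.
γ' = 21.0 − 9.81 = 11.19 kN/m³. Depth below WT = 2.1 m.
σ'_h at WT = K_a γ d_w = 18.04 kPa; at base = 18.04 + K_a γ' × 2.1 = 23.86 kPa.
P₁ (0–3.7 m) = ½×18.04×3.7 = 33.37. P₂ (3.7–5.8 m) = ½(18.04+23.86)×2.1 = 43.99.
P_w = ½ γ_w h₂² = 0.5×9.81×2.1² = 21.63. Total = 33.37+43.99+21.63 = 99.00 kN/m.

99.0 kN/m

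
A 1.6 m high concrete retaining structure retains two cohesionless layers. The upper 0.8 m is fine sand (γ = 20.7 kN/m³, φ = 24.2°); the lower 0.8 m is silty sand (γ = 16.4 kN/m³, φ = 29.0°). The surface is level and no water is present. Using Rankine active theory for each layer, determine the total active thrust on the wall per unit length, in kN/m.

9.19 kN/m

K_a1 = tan²(45°−24.2°/2) = 0.4185; K_a2 = tan²(45°−29.0°/2) = 0.3470.
Layer 1: σ at base = K_a1 γ₁ h₁ = 6.931 kPa; P₁ = ½×6.931×0.8 = 2.772.
Layer 2: σ_v at top = γ₁h₁ = 16.56; σ_h top = K_a2×16.56 = 5.746; σ_h base = K_a2×(16.56+16.4×0.8) = 10.30.
P₂ = ½(5.746+10.30)×0.8 = 6.418. Total P_a = 2.772+6.418 = 9.190 kN/m.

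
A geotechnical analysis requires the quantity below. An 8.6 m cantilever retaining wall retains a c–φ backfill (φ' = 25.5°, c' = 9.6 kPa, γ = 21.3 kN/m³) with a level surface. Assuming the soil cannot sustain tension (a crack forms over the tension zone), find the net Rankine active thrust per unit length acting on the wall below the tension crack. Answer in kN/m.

K_a = 0.3981; √K_a = 0.6310.
Tension-crack depth z_c = 2c/(γ√K_a) = 2×9.6/(21.3×0.6310) = 1.429 m.
σ_a at base = K_a γ H − 2c√K_a = 0.3981×21.3×8.6 − 2×9.6×0.6310 = 60.81 kPa.
P_a = ½ × 60.81 × (H − z_c) = 0.5×60.81×7.171 = 218.0 kN/m.

218 kN/m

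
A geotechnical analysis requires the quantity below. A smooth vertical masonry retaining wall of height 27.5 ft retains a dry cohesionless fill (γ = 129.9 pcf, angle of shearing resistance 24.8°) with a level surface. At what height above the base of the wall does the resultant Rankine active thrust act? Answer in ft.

K_a = 0.4090.
The pressure distribution is triangular, so the resultant acts at H/3 above the base = 27.5/3 = 9.167 ft.

9.17 ft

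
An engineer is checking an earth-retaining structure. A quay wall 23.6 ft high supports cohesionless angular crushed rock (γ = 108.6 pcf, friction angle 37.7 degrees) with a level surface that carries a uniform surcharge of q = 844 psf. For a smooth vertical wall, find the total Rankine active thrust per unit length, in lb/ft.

K_a = tan²(45° − φ/2) = 0.2411.
Soil triangle: ½ K_a γ H² = 0.5×0.2411×108.6×23.6² = 7290 lb/ft.
Surcharge rectangle: K_a q H = 0.2411×844×23.6 = 4802 lb/ft.
Total = 7290 + 4802 = 12090 lb/ft.

12100 lb/ft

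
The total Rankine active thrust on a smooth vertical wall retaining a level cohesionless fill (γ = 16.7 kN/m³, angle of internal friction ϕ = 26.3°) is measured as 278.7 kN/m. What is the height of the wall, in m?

9.30 m

K_a = 0.3859. P_a = ½ K_a γ H² ⇒ H = √(2P_a/(K_a γ)).
H = √(2×278.7/(0.3859×16.7)) = 9.300 m.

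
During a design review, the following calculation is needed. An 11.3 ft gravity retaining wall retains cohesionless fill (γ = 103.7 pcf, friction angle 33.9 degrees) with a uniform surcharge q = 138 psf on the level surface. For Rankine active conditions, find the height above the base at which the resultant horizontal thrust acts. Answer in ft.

4.13 ft

K_a = 0.2839.
Triangular part P₁ = ½K_aγH² = 1880 at H/3 = 3.767 ft; rectangular part P₂ = K_a q H = 442.7 at H/2 = 5.650 ft.
ȳ = (P₁·3.767 + P₂·5.650)/(P₁+P₂) = 4.126 ft.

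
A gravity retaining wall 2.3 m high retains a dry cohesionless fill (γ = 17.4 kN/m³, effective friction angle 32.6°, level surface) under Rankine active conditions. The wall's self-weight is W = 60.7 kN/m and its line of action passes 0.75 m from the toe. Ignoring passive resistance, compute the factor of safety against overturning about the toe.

K_a = tan²(45° − 32.6°/2) = 0.2997.
P_a = ½K_aγH² = 0.5×0.2997×17.4×2.3² = 13.79 kN/m, acting at H/3 = 0.7667 m above the base.
Overturning moment M_o = P_a × H/3 = 13.79 × 0.7667 = 10.58.
Resisting moment M_r = W × 0.75 = 60.7 × 0.75 = 45.53.
FS_overturning = M_r/M_o = 45.53/10.58 = 4.305.

4.30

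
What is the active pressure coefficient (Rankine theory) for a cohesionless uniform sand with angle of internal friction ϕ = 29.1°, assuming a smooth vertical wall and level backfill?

0.346

K_a = tan²(45° − φ/2) = tan²(30.45°) = 0.3456.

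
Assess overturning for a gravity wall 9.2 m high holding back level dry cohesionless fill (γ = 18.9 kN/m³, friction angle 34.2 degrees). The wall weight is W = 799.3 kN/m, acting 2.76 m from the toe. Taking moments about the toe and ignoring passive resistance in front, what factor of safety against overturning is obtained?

3.21

K_a = tan²(45° − 34.2°/2) = 0.2803.
P_a = ½K_aγH² = 0.5×0.2803×18.9×9.2² = 224.2 kN/m, acting at H/3 = 3.067 m above the base.
Overturning moment M_o = P_a × H/3 = 224.2 × 3.067 = 687.6.
Resisting moment M_r = W × 2.76 = 799.3 × 2.76 = 2206.
FS_overturning = M_r/M_o = 2206/687.6 = 3.208.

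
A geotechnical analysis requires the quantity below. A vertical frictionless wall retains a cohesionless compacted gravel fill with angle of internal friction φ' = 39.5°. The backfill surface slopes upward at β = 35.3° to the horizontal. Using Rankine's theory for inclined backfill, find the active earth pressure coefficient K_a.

0.415

K_a = cos β · (cos β − √(cos²β − cos²φ)) / (cos β + √(cos²β − cos²φ)).
cos β = 0.8161, cos φ = 0.7716, √(cos²β − cos²φ) = 0.2658.
K_a = 0.8161 × (0.8161 − 0.2658)/(0.8161 + 0.2658) = 0.4151.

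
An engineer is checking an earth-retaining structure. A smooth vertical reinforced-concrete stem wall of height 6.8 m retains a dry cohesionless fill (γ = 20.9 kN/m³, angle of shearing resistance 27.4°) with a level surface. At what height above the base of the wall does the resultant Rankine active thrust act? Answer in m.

K_a = 0.3697.
The pressure distribution is triangular, so the resultant acts at H/3 above the base = 6.8/3 = 2.267 m.

2.27 m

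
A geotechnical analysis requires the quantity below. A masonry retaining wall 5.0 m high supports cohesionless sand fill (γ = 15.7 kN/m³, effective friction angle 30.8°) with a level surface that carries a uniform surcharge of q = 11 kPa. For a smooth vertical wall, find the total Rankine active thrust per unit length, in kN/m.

K_a = tan²(45° − φ/2) = 0.3227.
Soil triangle: ½ K_a γ H² = 0.5×0.3227×15.7×5.0² = 63.33 kN/m.
Surcharge rectangle: K_a q H = 0.3227×11×5.0 = 17.75 kN/m.
Total = 63.33 + 17.75 = 81.08 kN/m.

81.1 kN/m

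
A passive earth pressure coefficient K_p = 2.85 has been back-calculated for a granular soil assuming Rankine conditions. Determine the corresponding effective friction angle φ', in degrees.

28.7°

K_p = (1+sin φ)/(1−sin φ) ⇒ sin φ = (K_p − 1)/(K_p + 1) = 0.4805.
φ = arcsin(0.4805) = 28.72°.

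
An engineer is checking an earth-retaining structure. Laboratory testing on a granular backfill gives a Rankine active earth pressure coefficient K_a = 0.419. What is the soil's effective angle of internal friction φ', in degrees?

24.2°

K_a = tan²(45° − φ/2) ⇒ 45° − φ/2 = arctan(√0.419) = 32.92°.
φ = 2(45° − 32.92°) = 24.17°.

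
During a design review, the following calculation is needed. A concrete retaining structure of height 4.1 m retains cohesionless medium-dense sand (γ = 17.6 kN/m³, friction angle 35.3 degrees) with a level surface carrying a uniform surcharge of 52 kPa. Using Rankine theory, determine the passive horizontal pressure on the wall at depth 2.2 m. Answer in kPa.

K_p = (1 + sin φ)/(1 − sin φ) = 3.738.
σ_v = γz + q = 17.6 × 2.2 + 52 = 90.72 kPa.
σ_h = K_p σ_v = 3.738 × 90.72 = 339.1 kPa.

339 kPa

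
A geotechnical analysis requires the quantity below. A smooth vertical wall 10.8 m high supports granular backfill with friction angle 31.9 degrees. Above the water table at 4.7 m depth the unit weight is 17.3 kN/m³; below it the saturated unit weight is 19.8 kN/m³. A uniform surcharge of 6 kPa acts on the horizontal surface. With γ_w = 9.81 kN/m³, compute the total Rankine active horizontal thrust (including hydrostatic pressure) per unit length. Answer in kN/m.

K_a = tan²(45° − φ/2) = 0.3085.
γ' = 19.8 − 9.81 = 9.990 kN/m³. h₂ = H − d_w = 6.1 m.
σ'_h: at surface K_a·q = 1.851; at WT K_a(q+γd_w) = 26.94; at base K_a(q+γd_w+γ'h₂) = 45.74 kPa.
P₁ = ½(1.851+26.94)×4.7 = 67.65; P₂ = ½(26.94+45.74)×6.1 = 221.7; P_w = ½γ_w h₂² = 182.5.
Total = 67.65+221.7+182.5 = 471.8 kN/m.

472 kN/m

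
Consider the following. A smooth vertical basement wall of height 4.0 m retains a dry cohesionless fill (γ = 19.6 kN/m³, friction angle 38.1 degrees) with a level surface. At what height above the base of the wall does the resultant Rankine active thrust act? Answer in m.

K_a = 0.2368.
The pressure distribution is triangular, so the resultant acts at H/3 above the base = 4.0/3 = 1.333 m.

1.33 m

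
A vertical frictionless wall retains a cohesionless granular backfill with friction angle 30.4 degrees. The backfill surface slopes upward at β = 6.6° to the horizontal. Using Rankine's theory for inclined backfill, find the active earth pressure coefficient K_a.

0.335

K_a = cos β · (cos β − √(cos²β − cos²φ)) / (cos β + √(cos²β − cos²φ)).
cos β = 0.9934, cos φ = 0.8625, √(cos²β − cos²φ) = 0.4928.
K_a = 0.9934 × (0.9934 − 0.4928)/(0.9934 + 0.4928) = 0.3346.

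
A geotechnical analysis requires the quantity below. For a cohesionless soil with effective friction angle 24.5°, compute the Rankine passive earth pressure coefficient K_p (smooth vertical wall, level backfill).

K_p = (1 + sin φ)/(1 − sin φ) = tan²(45° + 24.5°/2) = 2.417.

2.42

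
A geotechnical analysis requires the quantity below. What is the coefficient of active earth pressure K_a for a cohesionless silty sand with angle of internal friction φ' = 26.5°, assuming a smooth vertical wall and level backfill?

0.383

K_a = (1 − sin φ)/(1 + sin φ) = (1 − sin 26.5°)/(1 + sin 26.5°) = 0.3829.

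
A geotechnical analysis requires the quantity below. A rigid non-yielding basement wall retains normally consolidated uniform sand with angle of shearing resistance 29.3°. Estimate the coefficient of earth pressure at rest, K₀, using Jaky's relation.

K₀ = 1 − sin φ' = 1 − sin 29.3° = 0.5106.

0.511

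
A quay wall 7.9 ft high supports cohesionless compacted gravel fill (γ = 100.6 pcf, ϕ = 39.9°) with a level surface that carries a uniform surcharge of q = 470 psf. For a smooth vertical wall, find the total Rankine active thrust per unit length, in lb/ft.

K_a = tan²(45° − φ/2) = 0.2184.
Soil triangle: ½ K_a γ H² = 0.5×0.2184×100.6×7.9² = 685.7 lb/ft.
Surcharge rectangle: K_a q H = 0.2184×470×7.9 = 811.0 lb/ft.
Total = 685.7 + 811.0 = 1497 lb/ft.

1500 lb/ft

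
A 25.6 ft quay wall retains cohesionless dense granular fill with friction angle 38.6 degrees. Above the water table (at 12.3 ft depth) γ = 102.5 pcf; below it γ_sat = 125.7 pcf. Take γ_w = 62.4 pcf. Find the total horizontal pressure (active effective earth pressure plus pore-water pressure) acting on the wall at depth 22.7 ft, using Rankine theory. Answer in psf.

1090 psf

K_a = (1 − sin φ)/(1 + sin φ) = 0.2316.
γ' = 125.7 − 62.4 = 63.30 pcf.
Effective vertical stress at 22.7 ft: σ'_v = 102.5×12.3 + 63.30×10.4 = 1919 psf.
σ'_h = K_a σ'_v = 0.2316 × 1919 = 444.5 psf; u = γ_w × 10.4 = 649.0 psf.
Total σ_h = 444.5 + 649.0 = 1093 psf.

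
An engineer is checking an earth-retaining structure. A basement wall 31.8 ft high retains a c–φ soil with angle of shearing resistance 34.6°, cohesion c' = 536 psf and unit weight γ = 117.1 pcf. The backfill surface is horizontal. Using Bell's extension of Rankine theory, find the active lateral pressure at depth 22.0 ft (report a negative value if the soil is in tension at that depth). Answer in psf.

K_a = (1 − sin φ)/(1 + sin φ) = 0.2756.
σ_a = K_a γ z − 2c√K_a = 0.2756×117.1×22.0 − 2×536×0.5250 = 147.3 psf.

147 psf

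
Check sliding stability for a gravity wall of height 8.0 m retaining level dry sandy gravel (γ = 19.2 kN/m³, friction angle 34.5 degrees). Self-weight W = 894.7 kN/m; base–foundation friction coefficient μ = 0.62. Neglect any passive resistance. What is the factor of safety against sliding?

K_a = tan²(45° − 34.5°/2) = 0.2768.
P_a = ½K_aγH² = 0.5×0.2768×19.2×8.0² = 170.1 kN/m, acting at H/3 = 2.667 m above the base.
FS_sliding = μW / P_a = 0.62×894.7 / 170.1 = 3.262.

3.26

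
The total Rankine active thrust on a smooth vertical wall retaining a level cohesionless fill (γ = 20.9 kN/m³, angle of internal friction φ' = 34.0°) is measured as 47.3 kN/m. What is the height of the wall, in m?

4.00 m

K_a = 0.2827. P_a = ½ K_a γ H² ⇒ H = √(2P_a/(K_a γ)).
H = √(2×47.3/(0.2827×20.9)) = 4.001 m.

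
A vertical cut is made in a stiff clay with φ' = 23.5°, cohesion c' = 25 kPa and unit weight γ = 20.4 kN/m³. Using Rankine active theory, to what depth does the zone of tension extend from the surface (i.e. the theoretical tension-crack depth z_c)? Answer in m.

K_a = tan²(45° − 23.5°/2) = 0.4298; √K_a = 0.6556.
The active pressure is zero where K_a γ z = 2c√K_a, so z_c = 2c/(γ√K_a) = 2×25/(20.4×0.6556) = 3.738 m.

3.74 m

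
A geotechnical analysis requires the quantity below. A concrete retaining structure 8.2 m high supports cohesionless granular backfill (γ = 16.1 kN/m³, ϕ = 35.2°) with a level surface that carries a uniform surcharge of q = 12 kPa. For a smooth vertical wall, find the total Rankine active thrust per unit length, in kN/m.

K_a = tan²(45° − φ/2) = 0.2687.
Soil triangle: ½ K_a γ H² = 0.5×0.2687×16.1×8.2² = 145.4 kN/m.
Surcharge rectangle: K_a q H = 0.2687×12×8.2 = 26.44 kN/m.
Total = 145.4 + 26.44 = 171.9 kN/m.

172 kN/m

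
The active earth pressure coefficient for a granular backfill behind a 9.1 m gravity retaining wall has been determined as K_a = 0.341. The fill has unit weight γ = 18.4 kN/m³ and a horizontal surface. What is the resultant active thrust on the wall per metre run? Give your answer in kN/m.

P = ½ K_a γ H² = 0.5 × 0.341 × 18.4 × 9.1² = 259.8 kN/m.

260 kN/m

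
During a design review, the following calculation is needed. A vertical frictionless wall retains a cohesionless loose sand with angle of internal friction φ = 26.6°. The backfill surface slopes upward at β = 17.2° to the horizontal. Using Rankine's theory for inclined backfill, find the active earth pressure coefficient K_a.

0.458

K_a = cos β · (cos β − √(cos²β − cos²φ)) / (cos β + √(cos²β − cos²φ)).
cos β = 0.9553, cos φ = 0.8942, √(cos²β − cos²φ) = 0.3362.
K_a = 0.9553 × (0.9553 − 0.3362)/(0.9553 + 0.3362) = 0.4579.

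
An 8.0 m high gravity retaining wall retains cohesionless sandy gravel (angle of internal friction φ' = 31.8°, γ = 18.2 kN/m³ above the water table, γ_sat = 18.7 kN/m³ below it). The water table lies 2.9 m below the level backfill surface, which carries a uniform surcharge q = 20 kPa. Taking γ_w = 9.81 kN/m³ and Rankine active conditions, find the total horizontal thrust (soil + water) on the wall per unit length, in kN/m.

320 kN/m

K_a = tan²(45° − φ/2) = 0.3098.
γ' = 18.7 − 9.81 = 8.890 kN/m³. h₂ = H − d_w = 5.1 m.
σ'_h: at surface K_a·q = 6.196; at WT K_a(q+γd_w) = 22.55; at base K_a(q+γd_w+γ'h₂) = 36.59 kPa.
P₁ = ½(6.196+22.55)×2.9 = 41.68; P₂ = ½(22.55+36.59)×5.1 = 150.8; P_w = ½γ_w h₂² = 127.6.
Total = 41.68+150.8+127.6 = 320.1 kN/m.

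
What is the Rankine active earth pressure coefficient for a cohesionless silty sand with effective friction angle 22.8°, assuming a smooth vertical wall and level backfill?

K_a = tan²(45° − φ/2) = tan²(33.60°) = 0.4414.

0.441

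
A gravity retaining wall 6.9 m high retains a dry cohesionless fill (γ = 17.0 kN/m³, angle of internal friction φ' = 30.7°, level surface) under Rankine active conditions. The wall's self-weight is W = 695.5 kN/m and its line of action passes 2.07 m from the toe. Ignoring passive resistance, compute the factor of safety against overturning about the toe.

4.77

K_a = tan²(45° − 30.7°/2) = 0.3240.
P_a = ½K_aγH² = 0.5×0.3240×17.0×6.9² = 131.1 kN/m, acting at H/3 = 2.300 m above the base.
Overturning moment M_o = P_a × H/3 = 131.1 × 2.300 = 301.6.
Resisting moment M_r = W × 2.07 = 695.5 × 2.07 = 1440.
FS_overturning = M_r/M_o = 1440/301.6 = 4.774.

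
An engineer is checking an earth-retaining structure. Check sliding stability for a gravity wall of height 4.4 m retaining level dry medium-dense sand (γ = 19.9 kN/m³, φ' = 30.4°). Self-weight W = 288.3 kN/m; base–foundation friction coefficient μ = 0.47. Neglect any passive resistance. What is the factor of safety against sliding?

2.14

K_a = tan²(45° − 30.4°/2) = 0.3280.
P_a = ½K_aγH² = 0.5×0.3280×19.9×4.4² = 63.18 kN/m, acting at H/3 = 1.467 m above the base.
FS_sliding = μW / P_a = 0.47×288.3 / 63.18 = 2.145.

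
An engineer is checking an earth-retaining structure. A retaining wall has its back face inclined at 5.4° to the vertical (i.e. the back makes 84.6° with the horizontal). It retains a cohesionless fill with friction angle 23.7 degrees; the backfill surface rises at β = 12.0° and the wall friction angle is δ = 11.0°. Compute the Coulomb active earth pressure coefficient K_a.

K_a = sin²(α+φ) / [sin²α · sin(α−δ) · (1 + √{sin(φ+δ)sin(φ−β) / (sin(α−δ)sin(α+β))})²].
With α = 84.6°, φ = 23.7°, δ = 11.0°, β = 12.0°: K_a = 0.5217.

0.522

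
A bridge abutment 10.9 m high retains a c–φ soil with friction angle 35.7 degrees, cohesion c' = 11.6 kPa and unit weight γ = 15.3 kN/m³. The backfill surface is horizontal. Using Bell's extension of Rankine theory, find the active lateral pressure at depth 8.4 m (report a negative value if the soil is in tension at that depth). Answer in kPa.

K_a = (1 − sin φ)/(1 + sin φ) = 0.2630.
σ_a = K_a γ z − 2c√K_a = 0.2630×15.3×8.4 − 2×11.6×0.5128 = 21.90 kPa.

21.9 kPa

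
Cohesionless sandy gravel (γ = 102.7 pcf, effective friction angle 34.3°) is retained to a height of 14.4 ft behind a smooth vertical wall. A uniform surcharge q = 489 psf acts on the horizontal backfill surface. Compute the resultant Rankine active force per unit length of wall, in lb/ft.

4940 lb/ft

K_a = tan²(45° − φ/2) = 0.2792.
Soil triangle: ½ K_a γ H² = 0.5×0.2792×102.7×14.4² = 2972 lb/ft.
Surcharge rectangle: K_a q H = 0.2792×489×14.4 = 1966 lb/ft.
Total = 2972 + 1966 = 4938 lb/ft.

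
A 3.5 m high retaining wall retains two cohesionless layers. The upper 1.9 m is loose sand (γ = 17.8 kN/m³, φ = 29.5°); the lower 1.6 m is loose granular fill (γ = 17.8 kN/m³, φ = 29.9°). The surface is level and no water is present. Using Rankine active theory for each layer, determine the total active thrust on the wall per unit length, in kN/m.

36.7 kN/m

K_a1 = tan²(45°−29.5°/2) = 0.3401; K_a2 = tan²(45°−29.9°/2) = 0.3347.
Layer 1: σ at base = K_a1 γ₁ h₁ = 11.50 kPa; P₁ = ½×11.50×1.9 = 10.93.
Layer 2: σ_v at top = γ₁h₁ = 33.82; σ_h top = K_a2×33.82 = 11.32; σ_h base = K_a2×(33.82+17.8×1.6) = 20.85.
P₂ = ½(11.32+20.85)×1.6 = 25.74. Total P_a = 10.93+25.74 = 36.66 kN/m.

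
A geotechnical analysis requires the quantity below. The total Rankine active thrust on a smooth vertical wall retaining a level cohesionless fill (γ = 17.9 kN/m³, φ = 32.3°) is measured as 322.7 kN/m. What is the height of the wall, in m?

K_a = 0.3035. P_a = ½ K_a γ H² ⇒ H = √(2P_a/(K_a γ)).
H = √(2×322.7/(0.3035×17.9)) = 10.90 m.

10.9 m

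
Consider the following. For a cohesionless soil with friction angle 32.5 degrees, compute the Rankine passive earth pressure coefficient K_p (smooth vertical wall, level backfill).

K_p = (1 + sin φ)/(1 − sin φ) = tan²(45° + 32.5°/2) = 3.322.

3.32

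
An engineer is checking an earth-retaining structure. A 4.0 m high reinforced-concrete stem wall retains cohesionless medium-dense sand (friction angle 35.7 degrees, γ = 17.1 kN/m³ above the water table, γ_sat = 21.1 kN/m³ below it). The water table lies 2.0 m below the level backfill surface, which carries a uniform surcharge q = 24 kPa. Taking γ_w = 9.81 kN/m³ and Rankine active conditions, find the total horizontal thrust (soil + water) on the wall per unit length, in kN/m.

K_a = tan²(45° − φ/2) = 0.2630.
γ' = 21.1 − 9.81 = 11.29 kN/m³. h₂ = H − d_w = 2.0 m.
σ'_h: at surface K_a·q = 6.312; at WT K_a(q+γd_w) = 15.31; at base K_a(q+γd_w+γ'h₂) = 21.24 kPa.
P₁ = ½(6.312+15.31)×2.0 = 21.62; P₂ = ½(15.31+21.24)×2.0 = 36.55; P_w = ½γ_w h₂² = 19.62.
Total = 21.62+36.55+19.62 = 77.79 kN/m.

77.8 kN/m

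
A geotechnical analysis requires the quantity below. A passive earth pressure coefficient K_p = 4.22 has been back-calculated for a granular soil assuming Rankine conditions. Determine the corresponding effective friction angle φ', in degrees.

K_p = (1+sin φ)/(1−sin φ) ⇒ sin φ = (K_p − 1)/(K_p + 1) = 0.6169.
φ = arcsin(0.6169) = 38.09°.

38.1°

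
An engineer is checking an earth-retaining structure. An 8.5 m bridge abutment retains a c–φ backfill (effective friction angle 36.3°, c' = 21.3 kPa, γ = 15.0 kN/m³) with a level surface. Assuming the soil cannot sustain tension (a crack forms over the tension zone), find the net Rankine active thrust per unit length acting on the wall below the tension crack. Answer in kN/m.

K_a = 0.2563; √K_a = 0.5062.
Tension-crack depth z_c = 2c/(γ√K_a) = 2×21.3/(15.0×0.5062) = 5.610 m.
σ_a at base = K_a γ H − 2c√K_a = 0.2563×15.0×8.5 − 2×21.3×0.5062 = 11.11 kPa.
P_a = ½ × 11.11 × (H − z_c) = 0.5×11.11×2.890 = 16.05 kN/m.

16.1 kN/m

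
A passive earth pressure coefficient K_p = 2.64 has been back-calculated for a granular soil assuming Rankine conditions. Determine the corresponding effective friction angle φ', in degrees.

K_p = (1+sin φ)/(1−sin φ) ⇒ sin φ = (K_p − 1)/(K_p + 1) = 0.4505.
φ = arcsin(0.4505) = 26.78°.

26.8°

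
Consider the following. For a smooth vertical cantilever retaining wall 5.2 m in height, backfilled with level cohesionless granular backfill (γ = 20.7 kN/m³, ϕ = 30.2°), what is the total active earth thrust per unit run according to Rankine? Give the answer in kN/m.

K_a = tan²(45° − φ/2) = 0.3307.
P_a = ½ K_a γ H² = 0.5 × 0.3307 × 20.7 × 5.2² = 92.54 kN/m.

92.5 kN/m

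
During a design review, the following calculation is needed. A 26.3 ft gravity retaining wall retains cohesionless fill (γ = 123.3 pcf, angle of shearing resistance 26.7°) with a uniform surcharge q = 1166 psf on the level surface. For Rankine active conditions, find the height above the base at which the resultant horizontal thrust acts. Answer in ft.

K_a = 0.3800.
Triangular part P₁ = ½K_aγH² = 16200 at H/3 = 8.767 ft; rectangular part P₂ = K_a q H = 11650 at H/2 = 13.15 ft.
ȳ = (P₁·8.767 + P₂·13.15)/(P₁+P₂) = 10.60 ft.

10.6 ft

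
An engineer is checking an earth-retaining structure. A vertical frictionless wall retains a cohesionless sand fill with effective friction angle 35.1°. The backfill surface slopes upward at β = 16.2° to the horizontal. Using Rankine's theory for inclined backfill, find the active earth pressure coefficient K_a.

K_a = cos β · (cos β − √(cos²β − cos²φ)) / (cos β + √(cos²β − cos²φ)).
cos β = 0.9603, cos φ = 0.8181, √(cos²β − cos²φ) = 0.5028.
K_a = 0.9603 × (0.9603 − 0.5028)/(0.9603 + 0.5028) = 0.3003.

0.300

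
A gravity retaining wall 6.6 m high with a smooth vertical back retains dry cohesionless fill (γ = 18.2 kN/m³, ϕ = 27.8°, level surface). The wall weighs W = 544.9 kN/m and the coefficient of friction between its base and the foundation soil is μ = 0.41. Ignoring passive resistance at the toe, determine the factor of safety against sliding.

K_a = tan²(45° − 27.8°/2) = 0.3639.
P_a = ½K_aγH² = 0.5×0.3639×18.2×6.6² = 144.2 kN/m, acting at H/3 = 2.200 m above the base.
FS_sliding = μW / P_a = 0.41×544.9 / 144.2 = 1.549.

1.55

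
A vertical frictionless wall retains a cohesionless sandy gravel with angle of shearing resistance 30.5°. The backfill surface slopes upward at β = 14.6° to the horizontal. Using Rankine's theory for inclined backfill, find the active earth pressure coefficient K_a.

0.362

K_a = cos β · (cos β − √(cos²β − cos²φ)) / (cos β + √(cos²β − cos²φ)).
cos β = 0.9677, cos φ = 0.8616, √(cos²β − cos²φ) = 0.4405.
K_a = 0.9677 × (0.9677 − 0.4405)/(0.9677 + 0.4405) = 0.3623.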